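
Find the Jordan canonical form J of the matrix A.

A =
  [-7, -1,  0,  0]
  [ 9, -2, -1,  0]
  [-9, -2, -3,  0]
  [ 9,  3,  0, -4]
J_3(-4) ⊕ J_1(-4)

The characteristic polynomial is
  det(x·I − A) = x^4 + 16*x^3 + 96*x^2 + 256*x + 256 = (x + 4)^4

Eigenvalues and multiplicities (the geometric multiplicity of λ is n − rank(A − λI), which equals the number of Jordan blocks for λ):
  λ = -4: algebraic multiplicity = 4, geometric multiplicity = 2

Determining the block sizes for each eigenvalue:
  λ = -4: with am = 4 and gm = 2, the partition is not yet determined (e.g. several partitions of 4 into 2 parts exist). Let N = A − (-4)·I. Computing rank(N^1) = 2, rank(N^2) = 1, rank(N^3) = 0; the number of blocks of size ≥ j is rank(N^{j−1}) − rank(N^j), giving [2, 1, 1]. So we have 1 block(s) of size 3, 1 block(s) of size 1 → block sizes [3, 1]

Assembling the blocks gives a Jordan form
J =
  [-4,  1,  0,  0]
  [ 0, -4,  1,  0]
  [ 0,  0, -4,  0]
  [ 0,  0,  0, -4]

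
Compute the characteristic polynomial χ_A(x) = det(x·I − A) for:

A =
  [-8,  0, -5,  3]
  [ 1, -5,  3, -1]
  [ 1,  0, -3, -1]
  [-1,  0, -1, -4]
x^4 + 20*x^3 + 150*x^2 + 500*x + 625

Expanding det(x·I − A) (e.g. by cofactor expansion or by noting that A is similar to its Jordan form J, which has the same characteristic polynomial as A) gives
  χ_A(x) = x^4 + 20*x^3 + 150*x^2 + 500*x + 625
which factors as (x + 5)^4. The eigenvalues (with algebraic multiplicities) are λ = -5 with multiplicity 4.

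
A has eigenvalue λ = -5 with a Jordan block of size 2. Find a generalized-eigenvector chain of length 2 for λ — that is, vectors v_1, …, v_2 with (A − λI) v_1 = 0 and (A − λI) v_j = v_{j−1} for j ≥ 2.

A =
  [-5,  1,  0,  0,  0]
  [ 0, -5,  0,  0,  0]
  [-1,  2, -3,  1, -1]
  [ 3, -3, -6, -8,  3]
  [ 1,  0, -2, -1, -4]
A Jordan chain for λ = -5 of length 2:
v_1 = (0, 0, -1, 3, 1)ᵀ
v_2 = (1, 0, 0, 0, 0)ᵀ

Let N = A − (-5)·I. We want v_2 with N^2 v_2 = 0 but N^1 v_2 ≠ 0; then v_{j-1} := N · v_j for j = 2, …, 2.

Pick v_2 = (1, 0, 0, 0, 0)ᵀ.
Then v_1 = N · v_2 = (0, 0, -1, 3, 1)ᵀ.

Sanity check: (A − (-5)·I) v_1 = (0, 0, 0, 0, 0)ᵀ = 0. ✓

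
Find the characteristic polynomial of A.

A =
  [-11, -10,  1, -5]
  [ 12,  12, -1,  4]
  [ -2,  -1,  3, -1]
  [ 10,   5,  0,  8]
x^4 - 12*x^3 + 54*x^2 - 108*x + 81

Expanding det(x·I − A) (e.g. by cofactor expansion or by noting that A is similar to its Jordan form J, which has the same characteristic polynomial as A) gives
  χ_A(x) = x^4 - 12*x^3 + 54*x^2 - 108*x + 81
which factors as (x - 3)^4. The eigenvalues (with algebraic multiplicities) are λ = 3 with multiplicity 4.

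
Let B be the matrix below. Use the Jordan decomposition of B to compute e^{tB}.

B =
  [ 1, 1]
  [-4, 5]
e^{tB} =
  [-2*t*exp(3*t) + exp(3*t), t*exp(3*t)]
  [-4*t*exp(3*t), 2*t*exp(3*t) + exp(3*t)]

Strategy: write B = P · J · P⁻¹ where J is a Jordan canonical form, so e^{tB} = P · e^{tJ} · P⁻¹, and e^{tJ} can be computed block-by-block.

B has Jordan form
J =
  [3, 1]
  [0, 3]
(up to reordering of blocks).

Per-block formulas:
  For a 2×2 Jordan block J_2(3): exp(t · J_2(3)) = e^(3t)·(I + t·N), where N is the 2×2 nilpotent shift.

After assembling e^{tJ} and conjugating by P, we get:

e^{tB} =
  [-2*t*exp(3*t) + exp(3*t), t*exp(3*t)]
  [-4*t*exp(3*t), 2*t*exp(3*t) + exp(3*t)]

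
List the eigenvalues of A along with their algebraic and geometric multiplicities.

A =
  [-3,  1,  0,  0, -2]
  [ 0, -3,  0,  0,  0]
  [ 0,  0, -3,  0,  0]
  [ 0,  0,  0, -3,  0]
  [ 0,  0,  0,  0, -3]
λ = -3: alg = 5, geom = 4

Step 1 — factor the characteristic polynomial to read off the algebraic multiplicities:
  χ_A(x) = (x + 3)^5

Step 2 — compute geometric multiplicities via the rank-nullity identity g(λ) = n − rank(A − λI):
  rank(A − (-3)·I) = 1, so dim ker(A − (-3)·I) = n − 1 = 4

Summary:
  λ = -3: algebraic multiplicity = 5, geometric multiplicity = 4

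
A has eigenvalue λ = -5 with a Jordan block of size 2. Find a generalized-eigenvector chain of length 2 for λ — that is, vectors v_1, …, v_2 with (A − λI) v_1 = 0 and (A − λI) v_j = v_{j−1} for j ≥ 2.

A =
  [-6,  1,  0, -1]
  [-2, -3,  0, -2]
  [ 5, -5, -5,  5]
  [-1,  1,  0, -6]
A Jordan chain for λ = -5 of length 2:
v_1 = (-1, -2, 5, -1)ᵀ
v_2 = (1, 0, 0, 0)ᵀ

Let N = A − (-5)·I. We want v_2 with N^2 v_2 = 0 but N^1 v_2 ≠ 0; then v_{j-1} := N · v_j for j = 2, …, 2.

Pick v_2 = (1, 0, 0, 0)ᵀ.
Then v_1 = N · v_2 = (-1, -2, 5, -1)ᵀ.

Sanity check: (A − (-5)·I) v_1 = (0, 0, 0, 0)ᵀ = 0. ✓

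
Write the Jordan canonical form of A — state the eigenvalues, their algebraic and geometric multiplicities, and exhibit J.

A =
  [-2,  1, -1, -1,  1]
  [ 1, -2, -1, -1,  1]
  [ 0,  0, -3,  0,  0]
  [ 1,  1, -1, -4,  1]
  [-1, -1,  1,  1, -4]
J_2(-3) ⊕ J_1(-3) ⊕ J_1(-3) ⊕ J_1(-3)

The characteristic polynomial is
  det(x·I − A) = x^5 + 15*x^4 + 90*x^3 + 270*x^2 + 405*x + 243 = (x + 3)^5

Eigenvalues and multiplicities (the geometric multiplicity of λ is n − rank(A − λI), which equals the number of Jordan blocks for λ):
  λ = -3: algebraic multiplicity = 5, geometric multiplicity = 4

Determining the block sizes for each eigenvalue:
  λ = -3: 4 blocks summing to 5 forces exactly one block of size 2 and the rest size 1 → block sizes [2, 1, 1, 1]

Assembling the blocks gives a Jordan form
J =
  [-3,  1,  0,  0,  0]
  [ 0, -3,  0,  0,  0]
  [ 0,  0, -3,  0,  0]
  [ 0,  0,  0, -3,  0]
  [ 0,  0,  0,  0, -3]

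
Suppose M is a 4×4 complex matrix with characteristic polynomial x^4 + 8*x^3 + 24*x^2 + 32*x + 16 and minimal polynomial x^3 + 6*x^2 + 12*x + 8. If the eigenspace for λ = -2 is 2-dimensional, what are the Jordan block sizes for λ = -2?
Block sizes for λ = -2: [3, 1]

Step 1 — from the characteristic polynomial, algebraic multiplicity of λ = -2 is 4. From dim ker(M − (-2)·I) = 2, there are exactly 2 Jordan blocks for λ = -2.
Step 2 — from the minimal polynomial, the factor (x + 2)^3 tells us the largest block for λ = -2 has size 3.
Step 3 — with total size 4, 2 blocks, and largest block 3, the block sizes (in nonincreasing order) are [3, 1].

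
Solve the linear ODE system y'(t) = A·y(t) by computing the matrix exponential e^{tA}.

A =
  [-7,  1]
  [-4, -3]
e^{tA} =
  [-2*t*exp(-5*t) + exp(-5*t), t*exp(-5*t)]
  [-4*t*exp(-5*t), 2*t*exp(-5*t) + exp(-5*t)]

Strategy: write A = P · J · P⁻¹ where J is a Jordan canonical form, so e^{tA} = P · e^{tJ} · P⁻¹, and e^{tJ} can be computed block-by-block.

A has Jordan form
J =
  [-5,  1]
  [ 0, -5]
(up to reordering of blocks).

Per-block formulas:
  For a 2×2 Jordan block J_2(-5): exp(t · J_2(-5)) = e^(-5t)·(I + t·N), where N is the 2×2 nilpotent shift.

After assembling e^{tJ} and conjugating by P, we get:

e^{tA} =
  [-2*t*exp(-5*t) + exp(-5*t), t*exp(-5*t)]
  [-4*t*exp(-5*t), 2*t*exp(-5*t) + exp(-5*t)]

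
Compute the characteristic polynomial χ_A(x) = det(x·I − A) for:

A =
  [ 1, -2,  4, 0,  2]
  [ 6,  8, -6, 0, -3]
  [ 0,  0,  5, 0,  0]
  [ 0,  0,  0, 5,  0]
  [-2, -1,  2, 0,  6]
x^5 - 25*x^4 + 250*x^3 - 1250*x^2 + 3125*x - 3125

Expanding det(x·I − A) (e.g. by cofactor expansion or by noting that A is similar to its Jordan form J, which has the same characteristic polynomial as A) gives
  χ_A(x) = x^5 - 25*x^4 + 250*x^3 - 1250*x^2 + 3125*x - 3125
which factors as (x - 5)^5. The eigenvalues (with algebraic multiplicities) are λ = 5 with multiplicity 5.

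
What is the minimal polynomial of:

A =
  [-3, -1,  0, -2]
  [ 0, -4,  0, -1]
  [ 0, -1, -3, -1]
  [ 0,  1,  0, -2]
x^3 + 9*x^2 + 27*x + 27

The characteristic polynomial is χ_A(x) = (x + 3)^4, so the eigenvalues are known. The minimal polynomial is
  m_A(x) = Π_λ (x − λ)^{k_λ}
where k_λ is the size of the *largest* Jordan block for λ (equivalently, the smallest k with (A − λI)^k v = 0 for every generalised eigenvector v of λ).

  λ = -3: largest Jordan block has size 3, contributing (x + 3)^3

So m_A(x) = (x + 3)^3 = x^3 + 9*x^2 + 27*x + 27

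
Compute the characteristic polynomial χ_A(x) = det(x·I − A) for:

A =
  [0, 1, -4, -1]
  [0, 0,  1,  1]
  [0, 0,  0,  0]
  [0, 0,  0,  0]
x^4

Expanding det(x·I − A) (e.g. by cofactor expansion or by noting that A is similar to its Jordan form J, which has the same characteristic polynomial as A) gives
  χ_A(x) = x^4
which factors as x^4. The eigenvalues (with algebraic multiplicities) are λ = 0 with multiplicity 4.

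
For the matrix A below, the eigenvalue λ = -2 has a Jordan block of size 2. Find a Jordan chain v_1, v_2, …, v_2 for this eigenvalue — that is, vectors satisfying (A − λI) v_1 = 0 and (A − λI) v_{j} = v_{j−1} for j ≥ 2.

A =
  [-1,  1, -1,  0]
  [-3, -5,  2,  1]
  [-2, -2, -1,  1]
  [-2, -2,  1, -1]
A Jordan chain for λ = -2 of length 2:
v_1 = (1, -3, -2, -2)ᵀ
v_2 = (1, 0, 0, 0)ᵀ

Let N = A − (-2)·I. We want v_2 with N^2 v_2 = 0 but N^1 v_2 ≠ 0; then v_{j-1} := N · v_j for j = 2, …, 2.

Pick v_2 = (1, 0, 0, 0)ᵀ.
Then v_1 = N · v_2 = (1, -3, -2, -2)ᵀ.

Sanity check: (A − (-2)·I) v_1 = (0, 0, 0, 0)ᵀ = 0. ✓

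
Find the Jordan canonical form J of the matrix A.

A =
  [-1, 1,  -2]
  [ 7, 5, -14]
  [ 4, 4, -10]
J_2(-2) ⊕ J_1(-2)

The characteristic polynomial is
  det(x·I − A) = x^3 + 6*x^2 + 12*x + 8 = (x + 2)^3

Eigenvalues and multiplicities (the geometric multiplicity of λ is n − rank(A − λI), which equals the number of Jordan blocks for λ):
  λ = -2: algebraic multiplicity = 3, geometric multiplicity = 2

Determining the block sizes for each eigenvalue:
  λ = -2: 2 blocks summing to 3 forces exactly one block of size 2 and the rest size 1 → block sizes [2, 1]

Assembling the blocks gives a Jordan form
J =
  [-2,  1,  0]
  [ 0, -2,  0]
  [ 0,  0, -2]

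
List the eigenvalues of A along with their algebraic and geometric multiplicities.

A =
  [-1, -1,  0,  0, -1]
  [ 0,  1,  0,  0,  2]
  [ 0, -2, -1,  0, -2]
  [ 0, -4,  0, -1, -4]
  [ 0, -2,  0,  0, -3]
λ = -1: alg = 5, geom = 4

Step 1 — factor the characteristic polynomial to read off the algebraic multiplicities:
  χ_A(x) = (x + 1)^5

Step 2 — compute geometric multiplicities via the rank-nullity identity g(λ) = n − rank(A − λI):
  rank(A − (-1)·I) = 1, so dim ker(A − (-1)·I) = n − 1 = 4

Summary:
  λ = -1: algebraic multiplicity = 5, geometric multiplicity = 4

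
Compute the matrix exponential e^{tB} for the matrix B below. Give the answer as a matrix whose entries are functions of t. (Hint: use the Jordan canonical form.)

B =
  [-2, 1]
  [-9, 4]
e^{tB} =
  [-3*t*exp(t) + exp(t), t*exp(t)]
  [-9*t*exp(t), 3*t*exp(t) + exp(t)]

Strategy: write B = P · J · P⁻¹ where J is a Jordan canonical form, so e^{tB} = P · e^{tJ} · P⁻¹, and e^{tJ} can be computed block-by-block.

B has Jordan form
J =
  [1, 1]
  [0, 1]
(up to reordering of blocks).

Per-block formulas:
  For a 2×2 Jordan block J_2(1): exp(t · J_2(1)) = e^(1t)·(I + t·N), where N is the 2×2 nilpotent shift.

After assembling e^{tJ} and conjugating by P, we get:

e^{tB} =
  [-3*t*exp(t) + exp(t), t*exp(t)]
  [-9*t*exp(t), 3*t*exp(t) + exp(t)]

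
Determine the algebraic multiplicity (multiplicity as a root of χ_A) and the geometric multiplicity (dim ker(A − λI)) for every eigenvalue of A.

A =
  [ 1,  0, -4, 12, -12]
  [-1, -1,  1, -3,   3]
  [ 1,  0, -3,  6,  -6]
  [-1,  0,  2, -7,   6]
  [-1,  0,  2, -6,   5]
λ = -1: alg = 5, geom = 3

Step 1 — factor the characteristic polynomial to read off the algebraic multiplicities:
  χ_A(x) = (x + 1)^5

Step 2 — compute geometric multiplicities via the rank-nullity identity g(λ) = n − rank(A − λI):
  rank(A − (-1)·I) = 2, so dim ker(A − (-1)·I) = n − 2 = 3

Summary:
  λ = -1: algebraic multiplicity = 5, geometric multiplicity = 3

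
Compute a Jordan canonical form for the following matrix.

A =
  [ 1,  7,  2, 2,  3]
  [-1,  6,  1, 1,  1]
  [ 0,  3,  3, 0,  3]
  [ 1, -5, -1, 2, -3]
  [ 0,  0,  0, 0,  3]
J_3(3) ⊕ J_1(3) ⊕ J_1(3)

The characteristic polynomial is
  det(x·I − A) = x^5 - 15*x^4 + 90*x^3 - 270*x^2 + 405*x - 243 = (x - 3)^5

Eigenvalues and multiplicities (the geometric multiplicity of λ is n − rank(A − λI), which equals the number of Jordan blocks for λ):
  λ = 3: algebraic multiplicity = 5, geometric multiplicity = 3

Determining the block sizes for each eigenvalue:
  λ = 3: with am = 5 and gm = 3, the partition is not yet determined (e.g. several partitions of 5 into 3 parts exist). Let N = A − (3)·I. Computing rank(N^1) = 2, rank(N^2) = 1, rank(N^3) = 0; the number of blocks of size ≥ j is rank(N^{j−1}) − rank(N^j), giving [3, 1, 1]. So we have 1 block(s) of size 3, 2 block(s) of size 1 → block sizes [3, 1, 1]

Assembling the blocks gives a Jordan form
J =
  [3, 1, 0, 0, 0]
  [0, 3, 1, 0, 0]
  [0, 0, 3, 0, 0]
  [0, 0, 0, 3, 0]
  [0, 0, 0, 0, 3]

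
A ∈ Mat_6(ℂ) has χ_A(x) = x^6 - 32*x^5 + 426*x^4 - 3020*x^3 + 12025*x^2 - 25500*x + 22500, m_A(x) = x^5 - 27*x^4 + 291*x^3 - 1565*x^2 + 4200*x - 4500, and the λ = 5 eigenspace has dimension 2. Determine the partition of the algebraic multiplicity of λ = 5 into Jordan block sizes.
Block sizes for λ = 5: [3, 1]

Step 1 — from the characteristic polynomial, algebraic multiplicity of λ = 5 is 4. From dim ker(A − (5)·I) = 2, there are exactly 2 Jordan blocks for λ = 5.
Step 2 — from the minimal polynomial, the factor (x − 5)^3 tells us the largest block for λ = 5 has size 3.
Step 3 — with total size 4, 2 blocks, and largest block 3, the block sizes (in nonincreasing order) are [3, 1].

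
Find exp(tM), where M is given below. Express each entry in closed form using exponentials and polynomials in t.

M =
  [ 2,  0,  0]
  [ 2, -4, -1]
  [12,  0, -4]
e^{tM} =
  [exp(2*t), 0, 0]
  [2*t*exp(-4*t), exp(-4*t), -t*exp(-4*t)]
  [2*exp(2*t) - 2*exp(-4*t), 0, exp(-4*t)]

Strategy: write M = P · J · P⁻¹ where J is a Jordan canonical form, so e^{tM} = P · e^{tJ} · P⁻¹, and e^{tJ} can be computed block-by-block.

M has Jordan form
J =
  [-4,  1, 0]
  [ 0, -4, 0]
  [ 0,  0, 2]
(up to reordering of blocks).

Per-block formulas:
  For a 1×1 block at λ = 2: exp(t · [2]) = [e^(2t)].
  For a 2×2 Jordan block J_2(-4): exp(t · J_2(-4)) = e^(-4t)·(I + t·N), where N is the 2×2 nilpotent shift.

After assembling e^{tJ} and conjugating by P, we get:

e^{tM} =
  [exp(2*t), 0, 0]
  [2*t*exp(-4*t), exp(-4*t), -t*exp(-4*t)]
  [2*exp(2*t) - 2*exp(-4*t), 0, exp(-4*t)]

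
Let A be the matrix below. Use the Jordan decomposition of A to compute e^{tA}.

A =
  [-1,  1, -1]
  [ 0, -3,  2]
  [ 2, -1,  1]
e^{tA} =
  [-t^2*exp(-t) + exp(-t), -t^2*exp(-t)/2 + t*exp(-t), -t*exp(-t)]
  [2*t^2*exp(-t), t^2*exp(-t) - 2*t*exp(-t) + exp(-t), 2*t*exp(-t)]
  [2*t^2*exp(-t) + 2*t*exp(-t), t^2*exp(-t) - t*exp(-t), 2*t*exp(-t) + exp(-t)]

Strategy: write A = P · J · P⁻¹ where J is a Jordan canonical form, so e^{tA} = P · e^{tJ} · P⁻¹, and e^{tJ} can be computed block-by-block.

A has Jordan form
J =
  [-1,  1,  0]
  [ 0, -1,  1]
  [ 0,  0, -1]
(up to reordering of blocks).

Per-block formulas:
  For a 3×3 Jordan block J_3(-1): exp(t · J_3(-1)) = e^(-1t)·(I + t·N + (t^2/2)·N^2), where N is the 3×3 nilpotent shift.

After assembling e^{tJ} and conjugating by P, we get:

e^{tA} =
  [-t^2*exp(-t) + exp(-t), -t^2*exp(-t)/2 + t*exp(-t), -t*exp(-t)]
  [2*t^2*exp(-t), t^2*exp(-t) - 2*t*exp(-t) + exp(-t), 2*t*exp(-t)]
  [2*t^2*exp(-t) + 2*t*exp(-t), t^2*exp(-t) - t*exp(-t), 2*t*exp(-t) + exp(-t)]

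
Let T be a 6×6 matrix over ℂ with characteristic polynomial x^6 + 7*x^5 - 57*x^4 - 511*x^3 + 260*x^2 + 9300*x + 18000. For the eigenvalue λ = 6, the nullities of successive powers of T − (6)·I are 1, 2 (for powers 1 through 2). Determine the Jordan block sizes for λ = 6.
Block sizes for λ = 6: [2]

From the dimensions of kernels of powers, the number of Jordan blocks of size at least j is d_j − d_{j−1} where d_j = dim ker(N^j) (with d_0 = 0). Computing the differences gives [1, 1].
The number of blocks of size exactly k is (#blocks of size ≥ k) − (#blocks of size ≥ k + 1), so the partition is: 1 block(s) of size 2.
In nonincreasing order the block sizes are [2].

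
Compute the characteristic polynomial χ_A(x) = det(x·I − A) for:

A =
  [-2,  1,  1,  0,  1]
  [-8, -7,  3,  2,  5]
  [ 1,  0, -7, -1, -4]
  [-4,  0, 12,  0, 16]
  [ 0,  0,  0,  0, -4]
x^5 + 20*x^4 + 160*x^3 + 640*x^2 + 1280*x + 1024

Expanding det(x·I − A) (e.g. by cofactor expansion or by noting that A is similar to its Jordan form J, which has the same characteristic polynomial as A) gives
  χ_A(x) = x^5 + 20*x^4 + 160*x^3 + 640*x^2 + 1280*x + 1024
which factors as (x + 4)^5. The eigenvalues (with algebraic multiplicities) are λ = -4 with multiplicity 5.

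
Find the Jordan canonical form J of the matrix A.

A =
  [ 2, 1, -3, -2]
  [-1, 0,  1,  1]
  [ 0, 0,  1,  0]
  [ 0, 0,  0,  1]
J_3(1) ⊕ J_1(1)

The characteristic polynomial is
  det(x·I − A) = x^4 - 4*x^3 + 6*x^2 - 4*x + 1 = (x - 1)^4

Eigenvalues and multiplicities (the geometric multiplicity of λ is n − rank(A − λI), which equals the number of Jordan blocks for λ):
  λ = 1: algebraic multiplicity = 4, geometric multiplicity = 2

Determining the block sizes for each eigenvalue:
  λ = 1: with am = 4 and gm = 2, the partition is not yet determined (e.g. several partitions of 4 into 2 parts exist). Let N = A − (1)·I. Computing rank(N^1) = 2, rank(N^2) = 1, rank(N^3) = 0; the number of blocks of size ≥ j is rank(N^{j−1}) − rank(N^j), giving [2, 1, 1]. So we have 1 block(s) of size 3, 1 block(s) of size 1 → block sizes [3, 1]

Assembling the blocks gives a Jordan form
J =
  [1, 1, 0, 0]
  [0, 1, 1, 0]
  [0, 0, 1, 0]
  [0, 0, 0, 1]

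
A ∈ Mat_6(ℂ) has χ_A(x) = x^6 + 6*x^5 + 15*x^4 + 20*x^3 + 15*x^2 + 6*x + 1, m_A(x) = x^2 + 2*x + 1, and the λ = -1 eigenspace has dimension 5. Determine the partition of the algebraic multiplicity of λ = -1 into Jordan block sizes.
Block sizes for λ = -1: [2, 1, 1, 1, 1]

Step 1 — from the characteristic polynomial, algebraic multiplicity of λ = -1 is 6. From dim ker(A − (-1)·I) = 5, there are exactly 5 Jordan blocks for λ = -1.
Step 2 — from the minimal polynomial, the factor (x + 1)^2 tells us the largest block for λ = -1 has size 2.
Step 3 — with total size 6, 5 blocks, and largest block 2, the block sizes (in nonincreasing order) are [2, 1, 1, 1, 1].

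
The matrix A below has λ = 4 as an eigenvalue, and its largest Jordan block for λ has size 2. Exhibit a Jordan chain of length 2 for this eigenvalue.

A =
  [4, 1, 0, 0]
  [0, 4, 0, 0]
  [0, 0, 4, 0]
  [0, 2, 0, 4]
A Jordan chain for λ = 4 of length 2:
v_1 = (1, 0, 0, 2)ᵀ
v_2 = (0, 1, 0, 0)ᵀ

Let N = A − (4)·I. We want v_2 with N^2 v_2 = 0 but N^1 v_2 ≠ 0; then v_{j-1} := N · v_j for j = 2, …, 2.

Pick v_2 = (0, 1, 0, 0)ᵀ.
Then v_1 = N · v_2 = (1, 0, 0, 2)ᵀ.

Sanity check: (A − (4)·I) v_1 = (0, 0, 0, 0)ᵀ = 0. ✓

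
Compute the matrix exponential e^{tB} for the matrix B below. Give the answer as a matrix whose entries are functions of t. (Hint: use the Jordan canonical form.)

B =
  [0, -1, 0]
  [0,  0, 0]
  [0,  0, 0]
e^{tB} =
  [1, -t, 0]
  [0, 1, 0]
  [0, 0, 1]

Strategy: write B = P · J · P⁻¹ where J is a Jordan canonical form, so e^{tB} = P · e^{tJ} · P⁻¹, and e^{tJ} can be computed block-by-block.

B has Jordan form
J =
  [0, 1, 0]
  [0, 0, 0]
  [0, 0, 0]
(up to reordering of blocks).

Per-block formulas:
  For a 2×2 Jordan block J_2(0): exp(t · J_2(0)) = e^(0t)·(I + t·N), where N is the 2×2 nilpotent shift.
  For a 1×1 block at λ = 0: exp(t · [0]) = [e^(0t)].

After assembling e^{tJ} and conjugating by P, we get:

e^{tB} =
  [1, -t, 0]
  [0, 1, 0]
  [0, 0, 1]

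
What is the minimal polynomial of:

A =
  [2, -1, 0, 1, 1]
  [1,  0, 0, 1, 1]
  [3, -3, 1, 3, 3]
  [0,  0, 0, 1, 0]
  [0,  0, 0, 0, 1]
x^2 - 2*x + 1

The characteristic polynomial is χ_A(x) = (x - 1)^5, so the eigenvalues are known. The minimal polynomial is
  m_A(x) = Π_λ (x − λ)^{k_λ}
where k_λ is the size of the *largest* Jordan block for λ (equivalently, the smallest k with (A − λI)^k v = 0 for every generalised eigenvector v of λ).

  λ = 1: largest Jordan block has size 2, contributing (x − 1)^2

So m_A(x) = (x - 1)^2 = x^2 - 2*x + 1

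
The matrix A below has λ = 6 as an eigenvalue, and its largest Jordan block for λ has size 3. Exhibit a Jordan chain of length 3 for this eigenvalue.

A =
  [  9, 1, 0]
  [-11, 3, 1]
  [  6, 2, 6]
A Jordan chain for λ = 6 of length 3:
v_1 = (-2, 6, -4)ᵀ
v_2 = (3, -11, 6)ᵀ
v_3 = (1, 0, 0)ᵀ

Let N = A − (6)·I. We want v_3 with N^3 v_3 = 0 but N^2 v_3 ≠ 0; then v_{j-1} := N · v_j for j = 3, …, 2.

Pick v_3 = (1, 0, 0)ᵀ.
Then v_2 = N · v_3 = (3, -11, 6)ᵀ.
Then v_1 = N · v_2 = (-2, 6, -4)ᵀ.

Sanity check: (A − (6)·I) v_1 = (0, 0, 0)ᵀ = 0. ✓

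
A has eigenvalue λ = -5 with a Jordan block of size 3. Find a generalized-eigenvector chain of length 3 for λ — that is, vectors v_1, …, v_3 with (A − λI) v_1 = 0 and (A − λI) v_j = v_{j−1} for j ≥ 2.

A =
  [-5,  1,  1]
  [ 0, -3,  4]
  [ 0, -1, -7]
A Jordan chain for λ = -5 of length 3:
v_1 = (1, 0, 0)ᵀ
v_2 = (1, 2, -1)ᵀ
v_3 = (0, 1, 0)ᵀ

Let N = A − (-5)·I. We want v_3 with N^3 v_3 = 0 but N^2 v_3 ≠ 0; then v_{j-1} := N · v_j for j = 3, …, 2.

Pick v_3 = (0, 1, 0)ᵀ.
Then v_2 = N · v_3 = (1, 2, -1)ᵀ.
Then v_1 = N · v_2 = (1, 0, 0)ᵀ.

Sanity check: (A − (-5)·I) v_1 = (0, 0, 0)ᵀ = 0. ✓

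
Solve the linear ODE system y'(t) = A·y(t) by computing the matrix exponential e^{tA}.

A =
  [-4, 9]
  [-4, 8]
e^{tA} =
  [-6*t*exp(2*t) + exp(2*t), 9*t*exp(2*t)]
  [-4*t*exp(2*t), 6*t*exp(2*t) + exp(2*t)]

Strategy: write A = P · J · P⁻¹ where J is a Jordan canonical form, so e^{tA} = P · e^{tJ} · P⁻¹, and e^{tJ} can be computed block-by-block.

A has Jordan form
J =
  [2, 1]
  [0, 2]
(up to reordering of blocks).

Per-block formulas:
  For a 2×2 Jordan block J_2(2): exp(t · J_2(2)) = e^(2t)·(I + t·N), where N is the 2×2 nilpotent shift.

After assembling e^{tJ} and conjugating by P, we get:

e^{tA} =
  [-6*t*exp(2*t) + exp(2*t), 9*t*exp(2*t)]
  [-4*t*exp(2*t), 6*t*exp(2*t) + exp(2*t)]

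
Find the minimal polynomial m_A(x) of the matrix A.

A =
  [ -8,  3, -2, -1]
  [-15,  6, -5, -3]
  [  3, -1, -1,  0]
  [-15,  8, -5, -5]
x^2 + 4*x + 4

The characteristic polynomial is χ_A(x) = (x + 2)^4, so the eigenvalues are known. The minimal polynomial is
  m_A(x) = Π_λ (x − λ)^{k_λ}
where k_λ is the size of the *largest* Jordan block for λ (equivalently, the smallest k with (A − λI)^k v = 0 for every generalised eigenvector v of λ).

  λ = -2: largest Jordan block has size 2, contributing (x + 2)^2

So m_A(x) = (x + 2)^2 = x^2 + 4*x + 4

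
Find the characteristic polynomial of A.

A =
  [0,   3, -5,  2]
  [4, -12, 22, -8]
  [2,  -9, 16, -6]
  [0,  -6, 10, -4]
x^4

Expanding det(x·I − A) (e.g. by cofactor expansion or by noting that A is similar to its Jordan form J, which has the same characteristic polynomial as A) gives
  χ_A(x) = x^4
which factors as x^4. The eigenvalues (with algebraic multiplicities) are λ = 0 with multiplicity 4.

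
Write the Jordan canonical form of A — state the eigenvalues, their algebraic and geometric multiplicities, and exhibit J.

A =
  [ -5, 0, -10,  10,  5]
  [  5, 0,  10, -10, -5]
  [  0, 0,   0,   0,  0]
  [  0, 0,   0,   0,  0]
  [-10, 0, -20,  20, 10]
J_1(0) ⊕ J_1(0) ⊕ J_1(0) ⊕ J_1(0) ⊕ J_1(5)

The characteristic polynomial is
  det(x·I − A) = x^5 - 5*x^4 = x^4*(x - 5)

Eigenvalues and multiplicities (the geometric multiplicity of λ is n − rank(A − λI), which equals the number of Jordan blocks for λ):
  λ = 0: algebraic multiplicity = 4, geometric multiplicity = 4
  λ = 5: algebraic multiplicity = 1, geometric multiplicity = 1

Determining the block sizes for each eigenvalue:
  λ = 0: gm = am = 4, so every block has size 1 → block sizes [1, 1, 1, 1]
  λ = 5: one block (gm = 1), so the single block has size am = 1 → block sizes [1]

Assembling the blocks gives a Jordan form
J =
  [0, 0, 0, 0, 0]
  [0, 0, 0, 0, 0]
  [0, 0, 0, 0, 0]
  [0, 0, 0, 0, 0]
  [0, 0, 0, 0, 5]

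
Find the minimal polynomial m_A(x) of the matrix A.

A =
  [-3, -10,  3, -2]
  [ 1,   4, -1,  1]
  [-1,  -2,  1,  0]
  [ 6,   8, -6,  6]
x^4 - 8*x^3 + 16*x^2

The characteristic polynomial is χ_A(x) = x^2*(x - 4)^2, so the eigenvalues are known. The minimal polynomial is
  m_A(x) = Π_λ (x − λ)^{k_λ}
where k_λ is the size of the *largest* Jordan block for λ (equivalently, the smallest k with (A − λI)^k v = 0 for every generalised eigenvector v of λ).

  λ = 0: largest Jordan block has size 2, contributing (x − 0)^2
  λ = 4: largest Jordan block has size 2, contributing (x − 4)^2

So m_A(x) = x^2*(x - 4)^2 = x^4 - 8*x^3 + 16*x^2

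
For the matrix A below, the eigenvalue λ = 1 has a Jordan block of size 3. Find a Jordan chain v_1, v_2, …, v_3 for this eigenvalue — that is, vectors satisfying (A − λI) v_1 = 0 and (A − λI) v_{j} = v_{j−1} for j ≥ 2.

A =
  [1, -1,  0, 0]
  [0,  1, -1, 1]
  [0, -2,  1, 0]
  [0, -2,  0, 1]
A Jordan chain for λ = 1 of length 3:
v_1 = (1, 0, 2, 2)ᵀ
v_2 = (0, -1, 0, 0)ᵀ
v_3 = (0, 0, 1, 0)ᵀ

Let N = A − (1)·I. We want v_3 with N^3 v_3 = 0 but N^2 v_3 ≠ 0; then v_{j-1} := N · v_j for j = 3, …, 2.

Pick v_3 = (0, 0, 1, 0)ᵀ.
Then v_2 = N · v_3 = (0, -1, 0, 0)ᵀ.
Then v_1 = N · v_2 = (1, 0, 2, 2)ᵀ.

Sanity check: (A − (1)·I) v_1 = (0, 0, 0, 0)ᵀ = 0. ✓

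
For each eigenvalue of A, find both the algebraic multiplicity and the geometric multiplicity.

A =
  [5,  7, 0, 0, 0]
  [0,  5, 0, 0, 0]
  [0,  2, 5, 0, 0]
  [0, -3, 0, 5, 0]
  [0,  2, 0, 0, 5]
λ = 5: alg = 5, geom = 4

Step 1 — factor the characteristic polynomial to read off the algebraic multiplicities:
  χ_A(x) = (x - 5)^5

Step 2 — compute geometric multiplicities via the rank-nullity identity g(λ) = n − rank(A − λI):
  rank(A − (5)·I) = 1, so dim ker(A − (5)·I) = n − 1 = 4

Summary:
  λ = 5: algebraic multiplicity = 5, geometric multiplicity = 4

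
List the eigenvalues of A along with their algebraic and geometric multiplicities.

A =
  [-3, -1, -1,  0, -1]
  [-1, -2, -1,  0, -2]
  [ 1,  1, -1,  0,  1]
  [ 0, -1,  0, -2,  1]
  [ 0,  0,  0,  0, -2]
λ = -2: alg = 5, geom = 3

Step 1 — factor the characteristic polynomial to read off the algebraic multiplicities:
  χ_A(x) = (x + 2)^5

Step 2 — compute geometric multiplicities via the rank-nullity identity g(λ) = n − rank(A − λI):
  rank(A − (-2)·I) = 2, so dim ker(A − (-2)·I) = n − 2 = 3

Summary:
  λ = -2: algebraic multiplicity = 5, geometric multiplicity = 3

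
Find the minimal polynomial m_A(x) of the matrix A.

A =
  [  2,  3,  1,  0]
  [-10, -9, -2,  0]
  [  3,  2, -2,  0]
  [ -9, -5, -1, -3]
x^3 + 9*x^2 + 27*x + 27

The characteristic polynomial is χ_A(x) = (x + 3)^4, so the eigenvalues are known. The minimal polynomial is
  m_A(x) = Π_λ (x − λ)^{k_λ}
where k_λ is the size of the *largest* Jordan block for λ (equivalently, the smallest k with (A − λI)^k v = 0 for every generalised eigenvector v of λ).

  λ = -3: largest Jordan block has size 3, contributing (x + 3)^3

So m_A(x) = (x + 3)^3 = x^3 + 9*x^2 + 27*x + 27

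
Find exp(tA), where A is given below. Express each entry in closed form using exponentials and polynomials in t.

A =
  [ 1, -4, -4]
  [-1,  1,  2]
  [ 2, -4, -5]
e^{tA} =
  [2*t*exp(-t) + exp(-t), -4*t*exp(-t), -4*t*exp(-t)]
  [-t*exp(-t), 2*t*exp(-t) + exp(-t), 2*t*exp(-t)]
  [2*t*exp(-t), -4*t*exp(-t), -4*t*exp(-t) + exp(-t)]

Strategy: write A = P · J · P⁻¹ where J is a Jordan canonical form, so e^{tA} = P · e^{tJ} · P⁻¹, and e^{tJ} can be computed block-by-block.

A has Jordan form
J =
  [-1,  1,  0]
  [ 0, -1,  0]
  [ 0,  0, -1]
(up to reordering of blocks).

Per-block formulas:
  For a 1×1 block at λ = -1: exp(t · [-1]) = [e^(-1t)].
  For a 2×2 Jordan block J_2(-1): exp(t · J_2(-1)) = e^(-1t)·(I + t·N), where N is the 2×2 nilpotent shift.

After assembling e^{tJ} and conjugating by P, we get:

e^{tA} =
  [2*t*exp(-t) + exp(-t), -4*t*exp(-t), -4*t*exp(-t)]
  [-t*exp(-t), 2*t*exp(-t) + exp(-t), 2*t*exp(-t)]
  [2*t*exp(-t), -4*t*exp(-t), -4*t*exp(-t) + exp(-t)]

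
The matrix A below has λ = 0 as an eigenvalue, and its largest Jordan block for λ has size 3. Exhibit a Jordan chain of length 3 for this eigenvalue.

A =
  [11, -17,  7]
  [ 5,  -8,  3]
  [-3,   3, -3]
A Jordan chain for λ = 0 of length 3:
v_1 = (15, 6, -9)ᵀ
v_2 = (11, 5, -3)ᵀ
v_3 = (1, 0, 0)ᵀ

Let N = A − (0)·I. We want v_3 with N^3 v_3 = 0 but N^2 v_3 ≠ 0; then v_{j-1} := N · v_j for j = 3, …, 2.

Pick v_3 = (1, 0, 0)ᵀ.
Then v_2 = N · v_3 = (11, 5, -3)ᵀ.
Then v_1 = N · v_2 = (15, 6, -9)ᵀ.

Sanity check: (A − (0)·I) v_1 = (0, 0, 0)ᵀ = 0. ✓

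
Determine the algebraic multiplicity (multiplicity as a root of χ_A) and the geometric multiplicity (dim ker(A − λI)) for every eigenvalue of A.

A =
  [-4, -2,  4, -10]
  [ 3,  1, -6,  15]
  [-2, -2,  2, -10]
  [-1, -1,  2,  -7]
λ = -2: alg = 4, geom = 3

Step 1 — factor the characteristic polynomial to read off the algebraic multiplicities:
  χ_A(x) = (x + 2)^4

Step 2 — compute geometric multiplicities via the rank-nullity identity g(λ) = n − rank(A − λI):
  rank(A − (-2)·I) = 1, so dim ker(A − (-2)·I) = n − 1 = 3

Summary:
  λ = -2: algebraic multiplicity = 4, geometric multiplicity = 3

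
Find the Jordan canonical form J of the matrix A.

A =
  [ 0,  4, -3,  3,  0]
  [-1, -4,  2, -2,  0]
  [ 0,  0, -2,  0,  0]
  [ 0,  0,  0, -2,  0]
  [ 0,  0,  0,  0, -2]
J_3(-2) ⊕ J_1(-2) ⊕ J_1(-2)

The characteristic polynomial is
  det(x·I − A) = x^5 + 10*x^4 + 40*x^3 + 80*x^2 + 80*x + 32 = (x + 2)^5

Eigenvalues and multiplicities (the geometric multiplicity of λ is n − rank(A − λI), which equals the number of Jordan blocks for λ):
  λ = -2: algebraic multiplicity = 5, geometric multiplicity = 3

Determining the block sizes for each eigenvalue:
  λ = -2: with am = 5 and gm = 3, the partition is not yet determined (e.g. several partitions of 5 into 3 parts exist). Let N = A − (-2)·I. Computing rank(N^1) = 2, rank(N^2) = 1, rank(N^3) = 0; the number of blocks of size ≥ j is rank(N^{j−1}) − rank(N^j), giving [3, 1, 1]. So we have 1 block(s) of size 3, 2 block(s) of size 1 → block sizes [3, 1, 1]

Assembling the blocks gives a Jordan form
J =
  [-2,  1,  0,  0,  0]
  [ 0, -2,  1,  0,  0]
  [ 0,  0, -2,  0,  0]
  [ 0,  0,  0, -2,  0]
  [ 0,  0,  0,  0, -2]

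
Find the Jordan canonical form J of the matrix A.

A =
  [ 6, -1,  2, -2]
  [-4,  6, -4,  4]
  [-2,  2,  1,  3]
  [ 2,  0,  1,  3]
J_2(4) ⊕ J_2(4)

The characteristic polynomial is
  det(x·I − A) = x^4 - 16*x^3 + 96*x^2 - 256*x + 256 = (x - 4)^4

Eigenvalues and multiplicities (the geometric multiplicity of λ is n − rank(A − λI), which equals the number of Jordan blocks for λ):
  λ = 4: algebraic multiplicity = 4, geometric multiplicity = 2

Determining the block sizes for each eigenvalue:
  λ = 4: with am = 4 and gm = 2, the partition is not yet determined (e.g. several partitions of 4 into 2 parts exist). Let N = A − (4)·I. Computing rank(N^1) = 2, rank(N^2) = 0; the number of blocks of size ≥ j is rank(N^{j−1}) − rank(N^j), giving [2, 2]. So we have 2 block(s) of size 2 → block sizes [2, 2]

Assembling the blocks gives a Jordan form
J =
  [4, 1, 0, 0]
  [0, 4, 0, 0]
  [0, 0, 4, 1]
  [0, 0, 0, 4]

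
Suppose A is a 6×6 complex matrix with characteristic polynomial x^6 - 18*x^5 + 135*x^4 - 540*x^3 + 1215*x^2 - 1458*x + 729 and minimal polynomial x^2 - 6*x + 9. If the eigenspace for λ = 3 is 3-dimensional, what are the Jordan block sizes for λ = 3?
Block sizes for λ = 3: [2, 2, 2]

Step 1 — from the characteristic polynomial, algebraic multiplicity of λ = 3 is 6. From dim ker(A − (3)·I) = 3, there are exactly 3 Jordan blocks for λ = 3.
Step 2 — from the minimal polynomial, the factor (x − 3)^2 tells us the largest block for λ = 3 has size 2.
Step 3 — with total size 6, 3 blocks, and largest block 2, the block sizes (in nonincreasing order) are [2, 2, 2].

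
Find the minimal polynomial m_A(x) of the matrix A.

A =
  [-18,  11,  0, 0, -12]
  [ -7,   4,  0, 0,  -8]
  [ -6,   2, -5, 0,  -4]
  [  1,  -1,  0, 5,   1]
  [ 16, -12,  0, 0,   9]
x^4 - 50*x^2 + 625

The characteristic polynomial is χ_A(x) = (x - 5)^2*(x + 5)^3, so the eigenvalues are known. The minimal polynomial is
  m_A(x) = Π_λ (x − λ)^{k_λ}
where k_λ is the size of the *largest* Jordan block for λ (equivalently, the smallest k with (A − λI)^k v = 0 for every generalised eigenvector v of λ).

  λ = -5: largest Jordan block has size 2, contributing (x + 5)^2
  λ = 5: largest Jordan block has size 2, contributing (x − 5)^2

So m_A(x) = (x - 5)^2*(x + 5)^2 = x^4 - 50*x^2 + 625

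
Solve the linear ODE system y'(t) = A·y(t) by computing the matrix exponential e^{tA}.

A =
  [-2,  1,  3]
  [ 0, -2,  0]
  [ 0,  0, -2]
e^{tA} =
  [exp(-2*t), t*exp(-2*t), 3*t*exp(-2*t)]
  [0, exp(-2*t), 0]
  [0, 0, exp(-2*t)]

Strategy: write A = P · J · P⁻¹ where J is a Jordan canonical form, so e^{tA} = P · e^{tJ} · P⁻¹, and e^{tJ} can be computed block-by-block.

A has Jordan form
J =
  [-2,  1,  0]
  [ 0, -2,  0]
  [ 0,  0, -2]
(up to reordering of blocks).

Per-block formulas:
  For a 1×1 block at λ = -2: exp(t · [-2]) = [e^(-2t)].
  For a 2×2 Jordan block J_2(-2): exp(t · J_2(-2)) = e^(-2t)·(I + t·N), where N is the 2×2 nilpotent shift.

After assembling e^{tJ} and conjugating by P, we get:

e^{tA} =
  [exp(-2*t), t*exp(-2*t), 3*t*exp(-2*t)]
  [0, exp(-2*t), 0]
  [0, 0, exp(-2*t)]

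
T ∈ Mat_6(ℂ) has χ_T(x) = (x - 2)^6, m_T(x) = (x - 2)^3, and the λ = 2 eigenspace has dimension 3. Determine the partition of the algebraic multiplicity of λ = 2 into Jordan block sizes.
Block sizes for λ = 2: [3, 2, 1]

Step 1 — from the characteristic polynomial, algebraic multiplicity of λ = 2 is 6. From dim ker(T − (2)·I) = 3, there are exactly 3 Jordan blocks for λ = 2.
Step 2 — from the minimal polynomial, the factor (x − 2)^3 tells us the largest block for λ = 2 has size 3.
Step 3 — with total size 6, 3 blocks, and largest block 3, the block sizes (in nonincreasing order) are [3, 2, 1].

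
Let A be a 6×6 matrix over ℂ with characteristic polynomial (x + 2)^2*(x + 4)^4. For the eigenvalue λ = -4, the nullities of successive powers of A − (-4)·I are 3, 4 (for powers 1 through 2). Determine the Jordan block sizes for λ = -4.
Block sizes for λ = -4: [2, 1, 1]

From the dimensions of kernels of powers, the number of Jordan blocks of size at least j is d_j − d_{j−1} where d_j = dim ker(N^j) (with d_0 = 0). Computing the differences gives [3, 1].
The number of blocks of size exactly k is (#blocks of size ≥ k) − (#blocks of size ≥ k + 1), so the partition is: 2 block(s) of size 1, 1 block(s) of size 2.
In nonincreasing order the block sizes are [2, 1, 1].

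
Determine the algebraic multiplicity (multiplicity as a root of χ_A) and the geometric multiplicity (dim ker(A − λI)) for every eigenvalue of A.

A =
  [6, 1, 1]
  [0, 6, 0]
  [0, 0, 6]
λ = 6: alg = 3, geom = 2

Step 1 — factor the characteristic polynomial to read off the algebraic multiplicities:
  χ_A(x) = (x - 6)^3

Step 2 — compute geometric multiplicities via the rank-nullity identity g(λ) = n − rank(A − λI):
  rank(A − (6)·I) = 1, so dim ker(A − (6)·I) = n − 1 = 2

Summary:
  λ = 6: algebraic multiplicity = 3, geometric multiplicity = 2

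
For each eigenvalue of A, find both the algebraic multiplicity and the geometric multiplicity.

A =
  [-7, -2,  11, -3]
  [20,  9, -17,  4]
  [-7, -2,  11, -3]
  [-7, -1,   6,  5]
λ = 0: alg = 1, geom = 1; λ = 6: alg = 3, geom = 1

Step 1 — factor the characteristic polynomial to read off the algebraic multiplicities:
  χ_A(x) = x*(x - 6)^3

Step 2 — compute geometric multiplicities via the rank-nullity identity g(λ) = n − rank(A − λI):
  rank(A − (0)·I) = 3, so dim ker(A − (0)·I) = n − 3 = 1
  rank(A − (6)·I) = 3, so dim ker(A − (6)·I) = n − 3 = 1

Summary:
  λ = 0: algebraic multiplicity = 1, geometric multiplicity = 1
  λ = 6: algebraic multiplicity = 3, geometric multiplicity = 1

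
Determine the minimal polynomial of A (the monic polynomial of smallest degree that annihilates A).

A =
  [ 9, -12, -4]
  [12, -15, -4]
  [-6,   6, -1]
x^2 + 4*x + 3

The characteristic polynomial is χ_A(x) = (x + 1)*(x + 3)^2, so the eigenvalues are known. The minimal polynomial is
  m_A(x) = Π_λ (x − λ)^{k_λ}
where k_λ is the size of the *largest* Jordan block for λ (equivalently, the smallest k with (A − λI)^k v = 0 for every generalised eigenvector v of λ).

  λ = -3: largest Jordan block has size 1, contributing (x + 3)
  λ = -1: largest Jordan block has size 1, contributing (x + 1)

So m_A(x) = (x + 1)*(x + 3) = x^2 + 4*x + 3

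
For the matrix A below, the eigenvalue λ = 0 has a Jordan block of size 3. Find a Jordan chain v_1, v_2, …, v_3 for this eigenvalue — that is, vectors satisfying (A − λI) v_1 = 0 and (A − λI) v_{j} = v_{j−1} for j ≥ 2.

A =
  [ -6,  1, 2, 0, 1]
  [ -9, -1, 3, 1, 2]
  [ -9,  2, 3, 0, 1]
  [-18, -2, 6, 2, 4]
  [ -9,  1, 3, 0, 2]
A Jordan chain for λ = 0 of length 3:
v_1 = (-2, -2, -4, -4, -2)ᵀ
v_2 = (1, -1, 2, -2, 1)ᵀ
v_3 = (0, 1, 0, 0, 0)ᵀ

Let N = A − (0)·I. We want v_3 with N^3 v_3 = 0 but N^2 v_3 ≠ 0; then v_{j-1} := N · v_j for j = 3, …, 2.

Pick v_3 = (0, 1, 0, 0, 0)ᵀ.
Then v_2 = N · v_3 = (1, -1, 2, -2, 1)ᵀ.
Then v_1 = N · v_2 = (-2, -2, -4, -4, -2)ᵀ.

Sanity check: (A − (0)·I) v_1 = (0, 0, 0, 0, 0)ᵀ = 0. ✓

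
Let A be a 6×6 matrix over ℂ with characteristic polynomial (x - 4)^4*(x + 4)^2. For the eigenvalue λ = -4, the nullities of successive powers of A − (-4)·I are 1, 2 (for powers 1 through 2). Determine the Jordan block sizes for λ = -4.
Block sizes for λ = -4: [2]

From the dimensions of kernels of powers, the number of Jordan blocks of size at least j is d_j − d_{j−1} where d_j = dim ker(N^j) (with d_0 = 0). Computing the differences gives [1, 1].
The number of blocks of size exactly k is (#blocks of size ≥ k) − (#blocks of size ≥ k + 1), so the partition is: 1 block(s) of size 2.
In nonincreasing order the block sizes are [2].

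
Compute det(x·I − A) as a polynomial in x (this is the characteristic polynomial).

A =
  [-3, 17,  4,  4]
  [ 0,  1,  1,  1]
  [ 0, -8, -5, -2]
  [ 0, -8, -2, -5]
x^4 + 12*x^3 + 54*x^2 + 108*x + 81

Expanding det(x·I − A) (e.g. by cofactor expansion or by noting that A is similar to its Jordan form J, which has the same characteristic polynomial as A) gives
  χ_A(x) = x^4 + 12*x^3 + 54*x^2 + 108*x + 81
which factors as (x + 3)^4. The eigenvalues (with algebraic multiplicities) are λ = -3 with multiplicity 4.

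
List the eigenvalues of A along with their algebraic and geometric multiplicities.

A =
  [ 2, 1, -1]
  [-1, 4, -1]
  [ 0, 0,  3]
λ = 3: alg = 3, geom = 2

Step 1 — factor the characteristic polynomial to read off the algebraic multiplicities:
  χ_A(x) = (x - 3)^3

Step 2 — compute geometric multiplicities via the rank-nullity identity g(λ) = n − rank(A − λI):
  rank(A − (3)·I) = 1, so dim ker(A − (3)·I) = n − 1 = 2

Summary:
  λ = 3: algebraic multiplicity = 3, geometric multiplicity = 2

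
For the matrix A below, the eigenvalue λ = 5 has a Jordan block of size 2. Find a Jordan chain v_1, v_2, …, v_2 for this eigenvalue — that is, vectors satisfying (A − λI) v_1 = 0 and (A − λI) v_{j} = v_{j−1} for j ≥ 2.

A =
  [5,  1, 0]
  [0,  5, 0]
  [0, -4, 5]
A Jordan chain for λ = 5 of length 2:
v_1 = (1, 0, -4)ᵀ
v_2 = (0, 1, 0)ᵀ

Let N = A − (5)·I. We want v_2 with N^2 v_2 = 0 but N^1 v_2 ≠ 0; then v_{j-1} := N · v_j for j = 2, …, 2.

Pick v_2 = (0, 1, 0)ᵀ.
Then v_1 = N · v_2 = (1, 0, -4)ᵀ.

Sanity check: (A − (5)·I) v_1 = (0, 0, 0)ᵀ = 0. ✓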